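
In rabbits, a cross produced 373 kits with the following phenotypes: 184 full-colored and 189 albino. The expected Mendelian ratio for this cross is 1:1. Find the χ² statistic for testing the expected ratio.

0.067

Total ratio parts = 2. Expected numbers out of 373:
  full-colored: 373 × 1/2 = 186.5
  albino: 373 × 1/2 = 186.5
χ² = Σ (O − E)² / E
  full-colored: (184 − 186.5)² / 186.5 = 0.0335
  albino: (189 − 186.5)² / 186.5 = 0.0335
χ² = 0.0335 + 0.0335 = 0.067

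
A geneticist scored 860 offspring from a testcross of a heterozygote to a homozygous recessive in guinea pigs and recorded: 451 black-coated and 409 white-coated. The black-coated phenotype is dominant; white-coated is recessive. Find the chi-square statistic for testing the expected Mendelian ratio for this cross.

2.051

A testcross of a heterozygote (Aa × aa) gives a 1:1 phenotypic ratio.
Under the 1:1 hypothesis (Σ ratio = 2, N = 860):
  black-coated: 860 × 1/2 = 430
  white-coated: 860 × 1/2 = 430
χ² = Σ (O − E)² / E
  black-coated: (451 − 430)² / 430 = 1.0256
  white-coated: (409 − 430)² / 430 = 1.0256
χ² = 1.0256 + 1.0256 = 2.0512 ≈ 2.051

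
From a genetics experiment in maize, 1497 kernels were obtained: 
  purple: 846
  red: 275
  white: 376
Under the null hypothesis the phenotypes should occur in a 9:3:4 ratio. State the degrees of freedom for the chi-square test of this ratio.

A goodness-of-fit test with 3 phenotype classes has df = 3 − 1 = 2.

2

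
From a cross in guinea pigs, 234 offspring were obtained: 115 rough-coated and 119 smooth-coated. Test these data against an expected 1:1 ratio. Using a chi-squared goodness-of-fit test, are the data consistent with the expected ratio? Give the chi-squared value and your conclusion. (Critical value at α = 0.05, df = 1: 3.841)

0.068; consistent

Total ratio parts = 2. Expected numbers out of 234:
  rough-coated: 234 × 1/2 = 117
  smooth-coated: 234 × 1/2 = 117
χ² = Σ (O − E)² / E
  rough-coated: (115 − 117)² / 117 = 0.0342
  smooth-coated: (119 − 117)² / 117 = 0.0342
χ² = 0.0342 + 0.0342 = 0.0684 ≈ 0.068
Degrees of freedom = 2 − 1 = 1; critical value at α = 0.05 is 3.841.
Since 0.068 < 3.841, we fail to reject the null hypothesis — the data are consistent with the 1:1 ratio.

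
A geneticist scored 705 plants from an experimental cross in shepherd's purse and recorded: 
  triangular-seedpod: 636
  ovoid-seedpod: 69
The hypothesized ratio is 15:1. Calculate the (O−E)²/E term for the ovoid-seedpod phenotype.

Under the 15:1 hypothesis (Σ ratio = 16, N = 705):
  triangular-seedpod: 705 × 15/16 = 660.9375
  ovoid-seedpod: 705 × 1/16 = 44.0625
Contribution of ovoid-seedpod: (69 − 44.0625)² / 44.0625 = 14.1136

14.114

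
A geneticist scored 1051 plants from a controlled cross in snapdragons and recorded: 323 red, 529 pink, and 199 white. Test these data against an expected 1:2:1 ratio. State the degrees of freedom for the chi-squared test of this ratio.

2

A goodness-of-fit test with 3 phenotype classes has df = 3 − 1 = 2.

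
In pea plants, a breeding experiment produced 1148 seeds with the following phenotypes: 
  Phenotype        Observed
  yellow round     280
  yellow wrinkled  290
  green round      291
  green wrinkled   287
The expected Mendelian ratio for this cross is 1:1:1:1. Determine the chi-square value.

Under the 1:1:1:1 hypothesis (Σ ratio = 4, N = 1148):
  yellow round: 1148 × 1/4 = 287
  yellow wrinkled: 1148 × 1/4 = 287
  green round: 1148 × 1/4 = 287
  green wrinkled: 1148 × 1/4 = 287
χ² = Σ (O − E)² / E
  yellow round: (280 − 287)² / 287 = 0.1707
  yellow wrinkled: (290 − 287)² / 287 = 0.0314
  green round: (291 − 287)² / 287 = 0.0557
  green wrinkled: (287 − 287)² / 287 = 0.0000
χ² = 0.1707 + 0.0314 + 0.0557 + 0.0000 = 0.2578 ≈ 0.258

0.258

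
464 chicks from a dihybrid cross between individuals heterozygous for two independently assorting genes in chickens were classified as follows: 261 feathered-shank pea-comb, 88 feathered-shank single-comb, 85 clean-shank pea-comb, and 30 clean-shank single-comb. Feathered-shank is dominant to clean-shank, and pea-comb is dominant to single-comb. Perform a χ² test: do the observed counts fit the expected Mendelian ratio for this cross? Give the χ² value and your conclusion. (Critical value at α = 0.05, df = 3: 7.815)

0.092; consistent

A dihybrid F₂ with independent assortment and complete dominance at both loci gives a 9:3:3:1 phenotypic ratio.
Expected counts for N = 464 under a 9:3:3:1 ratio (total parts = 16):
  feathered-shank pea-comb: 464 × 9/16 = 261
  feathered-shank single-comb: 464 × 3/16 = 87
  clean-shank pea-comb: 464 × 3/16 = 87
  clean-shank single-comb: 464 × 1/16 = 29
χ² = Σ (O − E)² / E
  feathered-shank pea-comb: (261 − 261)² / 261 = 0.0000
  feathered-shank single-comb: (88 − 87)² / 87 = 0.0115
  clean-shank pea-comb: (85 − 87)² / 87 = 0.0460
  clean-shank single-comb: (30 − 29)² / 29 = 0.0345
χ² = 0.0000 + 0.0115 + 0.0460 + 0.0345 = 0.092
Degrees of freedom = 4 − 1 = 3; critical value at α = 0.05 is 7.815.
Since 0.092 < 7.815, we fail to reject the null hypothesis — the data are consistent with the 9:3:3:1 ratio.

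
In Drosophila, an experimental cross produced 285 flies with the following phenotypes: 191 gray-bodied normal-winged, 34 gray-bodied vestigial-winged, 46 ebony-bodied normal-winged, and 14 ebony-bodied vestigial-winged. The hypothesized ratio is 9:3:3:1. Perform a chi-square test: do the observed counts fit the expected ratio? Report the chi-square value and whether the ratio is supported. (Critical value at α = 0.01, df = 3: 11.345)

Total ratio parts = 16. Expected numbers out of 285:
  gray-bodied normal-winged: 285 × 9/16 = 160.3125
  gray-bodied vestigial-winged: 285 × 3/16 = 53.4375
  ebony-bodied normal-winged: 285 × 3/16 = 53.4375
  ebony-bodied vestigial-winged: 285 × 1/16 = 17.8125
χ² = Σ (O − E)² / E
  gray-bodied normal-winged: (191 − 160.3125)² / 160.3125 = 5.8743
  gray-bodied vestigial-winged: (34 − 53.4375)² / 53.4375 = 7.0702
  ebony-bodied normal-winged: (46 − 53.4375)² / 53.4375 = 1.0352
  ebony-bodied vestigial-winged: (14 − 17.8125)² / 17.8125 = 0.8160
χ² = 5.8743 + 7.0702 + 1.0352 + 0.8160 = 14.7957 ≈ 14.796
Degrees of freedom = 4 − 1 = 3; critical value at α = 0.01 is 11.345.
Since 14.796 > 11.345, we reject the null hypothesis — the data do not fit the 9:3:3:1 ratio.

14.796; not consistent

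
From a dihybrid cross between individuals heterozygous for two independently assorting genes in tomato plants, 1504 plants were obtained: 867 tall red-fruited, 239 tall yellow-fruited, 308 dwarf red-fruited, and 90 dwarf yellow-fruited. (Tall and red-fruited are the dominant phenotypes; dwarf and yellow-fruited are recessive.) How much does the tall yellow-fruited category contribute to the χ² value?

A dihybrid F₂ with independent assortment and complete dominance at both loci gives a 9:3:3:1 phenotypic ratio.
The 9:3:3:1 ratio has 16 parts, so with N = 1504 the expected counts are:
  tall red-fruited: 1504 × 9/16 = 846
  tall yellow-fruited: 1504 × 3/16 = 282
  dwarf red-fruited: 1504 × 3/16 = 282
  dwarf yellow-fruited: 1504 × 1/16 = 94
Contribution of tall yellow-fruited: (239 − 282)² / 282 = 6.5567

6.557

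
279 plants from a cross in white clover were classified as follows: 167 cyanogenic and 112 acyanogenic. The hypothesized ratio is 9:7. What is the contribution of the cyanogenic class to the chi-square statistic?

Expected counts for N = 279 under a 9:7 ratio (total parts = 16):
  cyanogenic: 279 × 9/16 = 156.9375
  acyanogenic: 279 × 7/16 = 122.0625
Contribution of cyanogenic: (167 − 156.9375)² / 156.9375 = 0.6452

0.645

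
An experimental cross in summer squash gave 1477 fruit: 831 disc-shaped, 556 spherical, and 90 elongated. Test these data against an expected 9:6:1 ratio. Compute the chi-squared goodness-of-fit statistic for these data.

0.066

The 9:6:1 ratio has 16 parts, so with N = 1477 the expected counts are:
  disc-shaped: 1477 × 9/16 = 830.8125
  spherical: 1477 × 6/16 = 553.875
  elongated: 1477 × 1/16 = 92.3125
χ² = Σ (O − E)² / E
  disc-shaped: (831 − 830.8125)² / 830.8125 = 0.0000
  spherical: (556 − 553.875)² / 553.875 = 0.0082
  elongated: (90 − 92.3125)² / 92.3125 = 0.0579
χ² = 0.0000 + 0.0082 + 0.0579 = 0.0661 ≈ 0.066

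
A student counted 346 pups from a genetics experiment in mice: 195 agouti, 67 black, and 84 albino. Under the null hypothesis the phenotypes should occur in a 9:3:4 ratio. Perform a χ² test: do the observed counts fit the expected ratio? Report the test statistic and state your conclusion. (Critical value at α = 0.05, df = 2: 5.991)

The 9:3:4 ratio has 16 parts, so with N = 346 the expected counts are:
  agouti: 346 × 9/16 = 194.625
  black: 346 × 3/16 = 64.875
  albino: 346 × 4/16 = 86.5
χ² = Σ (O − E)² / E
  agouti: (195 − 194.625)² / 194.625 = 0.0007
  black: (67 − 64.875)² / 64.875 = 0.0696
  albino: (84 − 86.5)² / 86.5 = 0.0723
χ² = 0.0007 + 0.0696 + 0.0723 = 0.1426 ≈ 0.143
Degrees of freedom = 3 − 1 = 2; critical value at α = 0.05 is 5.991.
Since 0.143 < 5.991, we fail to reject the null hypothesis — the data are consistent with the 9:3:4 ratio.

0.143; consistent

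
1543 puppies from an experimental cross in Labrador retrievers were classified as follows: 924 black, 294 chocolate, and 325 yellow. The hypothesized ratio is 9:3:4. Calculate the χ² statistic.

13.264

Under the 9:3:4 hypothesis (Σ ratio = 16, N = 1543):
  black: 1543 × 9/16 = 867.9375
  chocolate: 1543 × 3/16 = 289.3125
  yellow: 1543 × 4/16 = 385.75
χ² = Σ (O − E)² / E
  black: (924 − 867.9375)² / 867.9375 = 3.6212
  chocolate: (294 − 289.3125)² / 289.3125 = 0.0759
  yellow: (325 − 385.75)² / 385.75 = 9.5672
χ² = 3.6212 + 0.0759 + 9.5672 = 13.2643 ≈ 13.264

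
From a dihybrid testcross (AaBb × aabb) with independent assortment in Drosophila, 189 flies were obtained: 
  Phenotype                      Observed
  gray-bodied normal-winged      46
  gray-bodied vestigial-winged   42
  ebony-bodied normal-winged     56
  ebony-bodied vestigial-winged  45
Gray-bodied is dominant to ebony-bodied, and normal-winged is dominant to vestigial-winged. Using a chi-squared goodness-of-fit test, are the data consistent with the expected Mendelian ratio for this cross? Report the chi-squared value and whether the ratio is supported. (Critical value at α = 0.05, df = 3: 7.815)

2.344; consistent

A dihybrid testcross with independent assortment gives a 1:1:1:1 ratio.
Under the 1:1:1:1 hypothesis (Σ ratio = 4, N = 189):
  gray-bodied normal-winged: 189 × 1/4 = 47.25
  gray-bodied vestigial-winged: 189 × 1/4 = 47.25
  ebony-bodied normal-winged: 189 × 1/4 = 47.25
  ebony-bodied vestigial-winged: 189 × 1/4 = 47.25
χ² = Σ (O − E)² / E
  gray-bodied normal-winged: (46 − 47.25)² / 47.25 = 0.0331
  gray-bodied vestigial-winged: (42 − 47.25)² / 47.25 = 0.5833
  ebony-bodied normal-winged: (56 − 47.25)² / 47.25 = 1.6204
  ebony-bodied vestigial-winged: (45 − 47.25)² / 47.25 = 0.1071
χ² = 0.0331 + 0.5833 + 1.6204 + 0.1071 = 2.3439 ≈ 2.344
Degrees of freedom = 4 − 1 = 3; critical value at α = 0.05 is 7.815.
Since 2.344 < 7.815, we fail to reject the null hypothesis — the data are consistent with the 1:1:1:1 ratio.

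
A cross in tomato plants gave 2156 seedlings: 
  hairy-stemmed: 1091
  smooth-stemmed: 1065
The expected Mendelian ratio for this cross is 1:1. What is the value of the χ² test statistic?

Under the 1:1 hypothesis (Σ ratio = 2, N = 2156):
  hairy-stemmed: 2156 × 1/2 = 1078
  smooth-stemmed: 2156 × 1/2 = 1078
χ² = Σ (O − E)² / E
  hairy-stemmed: (1091 − 1078)² / 1078 = 0.1568
  smooth-stemmed: (1065 − 1078)² / 1078 = 0.1568
χ² = 0.1568 + 0.1568 = 0.3136 ≈ 0.314

0.314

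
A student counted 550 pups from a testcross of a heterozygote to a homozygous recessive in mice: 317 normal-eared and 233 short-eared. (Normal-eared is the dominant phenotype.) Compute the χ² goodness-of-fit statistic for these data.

12.829

A testcross of a heterozygote (Aa × aa) gives a 1:1 phenotypic ratio.
Expected counts for N = 550 under a 1:1 ratio (total parts = 2):
  normal-eared: 550 × 1/2 = 275
  short-eared: 550 × 1/2 = 275
χ² = Σ (O − E)² / E
  normal-eared: (317 − 275)² / 275 = 6.4145
  short-eared: (233 − 275)² / 275 = 6.4145
χ² = 6.4145 + 6.4145 = 12.829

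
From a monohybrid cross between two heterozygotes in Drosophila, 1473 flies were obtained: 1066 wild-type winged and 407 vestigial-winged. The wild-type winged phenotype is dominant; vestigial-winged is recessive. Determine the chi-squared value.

5.437

For a monohybrid cross between heterozygotes with complete dominance, the expected phenotypic ratio is 3:1.
The 3:1 ratio has 4 parts, so with N = 1473 the expected counts are:
  wild-type winged: 1473 × 3/4 = 1104.75
  vestigial-winged: 1473 × 1/4 = 368.25
χ² = Σ (O − E)² / E
  wild-type winged: (1066 − 1104.75)² / 1104.75 = 1.3592
  vestigial-winged: (407 − 368.25)² / 368.25 = 4.0776
χ² = 1.3592 + 4.0776 = 5.4368 ≈ 5.437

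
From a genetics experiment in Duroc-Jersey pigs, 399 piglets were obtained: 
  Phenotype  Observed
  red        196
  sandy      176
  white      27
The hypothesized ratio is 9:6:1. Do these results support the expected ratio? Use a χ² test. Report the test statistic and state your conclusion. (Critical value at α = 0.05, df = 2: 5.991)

8.423; not consistent

Expected counts for N = 399 under a 9:6:1 ratio (total parts = 16):
  red: 399 × 9/16 = 224.4375
  sandy: 399 × 6/16 = 149.625
  white: 399 × 1/16 = 24.9375
χ² = Σ (O − E)² / E
  red: (196 − 224.4375)² / 224.4375 = 3.6032
  sandy: (176 − 149.625)² / 149.625 = 4.6492
  white: (27 − 24.9375)² / 24.9375 = 0.1706
χ² = 3.6032 + 4.6492 + 0.1706 = 8.423
Degrees of freedom = 3 − 1 = 2; critical value at α = 0.05 is 5.991.
Since 8.423 > 5.991, we reject the null hypothesis — the data do not fit the 9:6:1 ratio.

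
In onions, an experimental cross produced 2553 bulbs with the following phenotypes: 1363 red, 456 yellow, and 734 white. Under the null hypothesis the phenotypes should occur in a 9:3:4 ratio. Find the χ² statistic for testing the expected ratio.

Total ratio parts = 16. Expected numbers out of 2553:
  red: 2553 × 9/16 = 1436.0625
  yellow: 2553 × 3/16 = 478.6875
  white: 2553 × 4/16 = 638.25
χ² = Σ (O − E)² / E
  red: (1363 − 1436.0625)² / 1436.0625 = 3.7172
  yellow: (456 − 478.6875)² / 478.6875 = 1.0753
  white: (734 − 638.25)² / 638.25 = 14.3644
χ² = 3.7172 + 1.0753 + 14.3644 = 19.1569 ≈ 19.157

19.157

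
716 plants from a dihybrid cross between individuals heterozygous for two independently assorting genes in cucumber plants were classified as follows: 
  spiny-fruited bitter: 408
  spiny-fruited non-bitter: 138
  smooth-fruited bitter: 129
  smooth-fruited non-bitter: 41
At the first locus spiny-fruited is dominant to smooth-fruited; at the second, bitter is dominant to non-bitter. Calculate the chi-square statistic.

0.693

A dihybrid F₂ with independent assortment and complete dominance at both loci gives a 9:3:3:1 phenotypic ratio.
The 9:3:3:1 ratio has 16 parts, so with N = 716 the expected counts are:
  spiny-fruited bitter: 716 × 9/16 = 402.75
  spiny-fruited non-bitter: 716 × 3/16 = 134.25
  smooth-fruited bitter: 716 × 3/16 = 134.25
  smooth-fruited non-bitter: 716 × 1/16 = 44.75
χ² = Σ (O − E)² / E
  spiny-fruited bitter: (408 − 402.75)² / 402.75 = 0.0684
  spiny-fruited non-bitter: (138 − 134.25)² / 134.25 = 0.1047
  smooth-fruited bitter: (129 − 134.25)² / 134.25 = 0.2053
  smooth-fruited non-bitter: (41 − 44.75)² / 44.75 = 0.3142
χ² = 0.0684 + 0.1047 + 0.2053 + 0.3142 = 0.6926 ≈ 0.693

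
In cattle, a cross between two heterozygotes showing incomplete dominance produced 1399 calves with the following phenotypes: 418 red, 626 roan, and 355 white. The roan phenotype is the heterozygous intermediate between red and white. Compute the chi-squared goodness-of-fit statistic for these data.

With incomplete dominance, a heterozygote × heterozygote cross gives a 1:2:1 phenotypic ratio.
Total ratio parts = 4. Expected numbers out of 1399:
  red: 1399 × 1/4 = 349.75
  roan: 1399 × 2/4 = 699.5
  white: 1399 × 1/4 = 349.75
χ² = Σ (O − E)² / E
  red: (418 − 349.75)² / 349.75 = 13.3183
  roan: (626 − 699.5)² / 699.5 = 7.7230
  white: (355 − 349.75)² / 349.75 = 0.0788
χ² = 13.3183 + 7.7230 + 0.0788 = 21.1201 ≈ 21.120

21.120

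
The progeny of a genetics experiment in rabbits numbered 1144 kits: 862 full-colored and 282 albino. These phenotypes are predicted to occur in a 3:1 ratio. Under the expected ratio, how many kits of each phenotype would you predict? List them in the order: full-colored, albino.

Total ratio parts = 4. Expected numbers out of 1144:
  full-colored: 1144 × 3/4 = 858
  albino: 1144 × 1/4 = 286

858, 286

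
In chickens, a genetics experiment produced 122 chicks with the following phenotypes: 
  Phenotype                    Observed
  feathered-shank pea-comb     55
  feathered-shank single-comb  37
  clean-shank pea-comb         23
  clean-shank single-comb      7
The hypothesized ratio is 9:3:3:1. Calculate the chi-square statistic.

11.479

Under the 9:3:3:1 hypothesis (Σ ratio = 16, N = 122):
  feathered-shank pea-comb: 122 × 9/16 = 68.625
  feathered-shank single-comb: 122 × 3/16 = 22.875
  clean-shank pea-comb: 122 × 3/16 = 22.875
  clean-shank single-comb: 122 × 1/16 = 7.625
χ² = Σ (O − E)² / E
  feathered-shank pea-comb: (55 − 68.625)² / 68.625 = 2.7051
  feathered-shank single-comb: (37 − 22.875)² / 22.875 = 8.7220
  clean-shank pea-comb: (23 − 22.875)² / 22.875 = 0.0007
  clean-shank single-comb: (7 − 7.625)² / 7.625 = 0.0512
χ² = 2.7051 + 8.7220 + 0.0007 + 0.0512 = 11.479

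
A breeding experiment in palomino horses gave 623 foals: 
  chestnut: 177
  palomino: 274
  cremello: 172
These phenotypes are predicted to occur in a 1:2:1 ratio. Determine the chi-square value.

9.109

Total ratio parts = 4. Expected numbers out of 623:
  chestnut: 623 × 1/4 = 155.75
  palomino: 623 × 2/4 = 311.5
  cremello: 623 × 1/4 = 155.75
χ² = Σ (O − E)² / E
  chestnut: (177 − 155.75)² / 155.75 = 2.8993
  palomino: (274 − 311.5)² / 311.5 = 4.5144
  cremello: (172 − 155.75)² / 155.75 = 1.6954
χ² = 2.8993 + 4.5144 + 1.6954 = 9.1091 ≈ 9.109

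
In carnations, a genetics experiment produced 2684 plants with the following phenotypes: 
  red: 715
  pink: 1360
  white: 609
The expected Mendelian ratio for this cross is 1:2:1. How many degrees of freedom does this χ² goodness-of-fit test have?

A goodness-of-fit test with 3 phenotype classes has df = 3 − 1 = 2.

2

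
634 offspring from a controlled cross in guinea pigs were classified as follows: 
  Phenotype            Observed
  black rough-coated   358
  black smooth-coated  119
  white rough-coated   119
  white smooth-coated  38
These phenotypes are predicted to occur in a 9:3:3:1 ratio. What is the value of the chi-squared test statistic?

0.072

Expected counts for N = 634 under a 9:3:3:1 ratio (total parts = 16):
  black rough-coated: 634 × 9/16 = 356.625
  black smooth-coated: 634 × 3/16 = 118.875
  white rough-coated: 634 × 3/16 = 118.875
  white smooth-coated: 634 × 1/16 = 39.625
χ² = Σ (O − E)² / E
  black rough-coated: (358 − 356.625)² / 356.625 = 0.0053
  black smooth-coated: (119 − 118.875)² / 118.875 = 0.0001
  white rough-coated: (119 − 118.875)² / 118.875 = 0.0001
  white smooth-coated: (38 − 39.625)² / 39.625 = 0.0666
χ² = 0.0053 + 0.0001 + 0.0001 + 0.0666 = 0.0721 ≈ 0.072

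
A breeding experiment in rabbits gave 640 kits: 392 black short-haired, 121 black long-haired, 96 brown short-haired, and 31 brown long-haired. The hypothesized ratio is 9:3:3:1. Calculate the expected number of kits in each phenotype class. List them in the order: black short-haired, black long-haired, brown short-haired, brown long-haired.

360, 120, 120, 40

The 9:3:3:1 ratio has 16 parts, so with N = 640 the expected counts are:
  black short-haired: 640 × 9/16 = 360
  black long-haired: 640 × 3/16 = 120
  brown short-haired: 640 × 3/16 = 120
  brown long-haired: 640 × 1/16 = 40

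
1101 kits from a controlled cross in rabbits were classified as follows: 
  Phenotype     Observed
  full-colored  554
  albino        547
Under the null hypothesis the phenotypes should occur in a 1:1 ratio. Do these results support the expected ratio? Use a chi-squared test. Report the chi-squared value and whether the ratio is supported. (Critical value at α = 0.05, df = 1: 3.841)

0.045; consistent

Expected counts for N = 1101 under a 1:1 ratio (total parts = 2):
  full-colored: 1101 × 1/2 = 550.5
  albino: 1101 × 1/2 = 550.5
χ² = Σ (O − E)² / E
  full-colored: (554 − 550.5)² / 550.5 = 0.0223
  albino: (547 − 550.5)² / 550.5 = 0.0223
χ² = 0.0223 + 0.0223 = 0.0446 ≈ 0.045
Degrees of freedom = 2 − 1 = 1; critical value at α = 0.05 is 3.841.
Since 0.045 < 3.841, we fail to reject the null hypothesis — the data are consistent with the 1:1 ratio.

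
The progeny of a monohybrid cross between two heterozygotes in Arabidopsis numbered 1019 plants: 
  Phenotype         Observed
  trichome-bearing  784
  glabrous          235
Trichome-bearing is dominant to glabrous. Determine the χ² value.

For a monohybrid cross between heterozygotes with complete dominance, the expected phenotypic ratio is 3:1.
Total ratio parts = 4. Expected numbers out of 1019:
  trichome-bearing: 1019 × 3/4 = 764.25
  glabrous: 1019 × 1/4 = 254.75
χ² = Σ (O − E)² / E
  trichome-bearing: (784 − 764.25)² / 764.25 = 0.5104
  glabrous: (235 − 254.75)² / 254.75 = 1.5312
χ² = 0.5104 + 1.5312 = 2.0416 ≈ 2.042

2.042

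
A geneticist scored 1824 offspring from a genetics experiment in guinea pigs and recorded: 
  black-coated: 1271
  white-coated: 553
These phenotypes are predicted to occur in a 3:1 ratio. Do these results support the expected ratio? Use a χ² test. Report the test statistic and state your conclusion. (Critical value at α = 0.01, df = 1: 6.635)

The 3:1 ratio has 4 parts, so with N = 1824 the expected counts are:
  black-coated: 1824 × 3/4 = 1368
  white-coated: 1824 × 1/4 = 456
χ² = Σ (O − E)² / E
  black-coated: (1271 − 1368)² / 1368 = 6.8779
  white-coated: (553 − 456)² / 456 = 20.6338
χ² = 6.8779 + 20.6338 = 27.5117 ≈ 27.512
Degrees of freedom = 2 − 1 = 1; critical value at α = 0.01 is 6.635.
Since 27.512 > 6.635, we reject the null hypothesis — the data do not fit the 3:1 ratio.

27.512; not consistent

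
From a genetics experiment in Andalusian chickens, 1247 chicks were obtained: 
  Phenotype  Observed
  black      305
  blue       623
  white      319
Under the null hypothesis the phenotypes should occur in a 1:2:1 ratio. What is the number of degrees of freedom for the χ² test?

2

A goodness-of-fit test with 3 phenotype classes has df = 3 − 1 = 2.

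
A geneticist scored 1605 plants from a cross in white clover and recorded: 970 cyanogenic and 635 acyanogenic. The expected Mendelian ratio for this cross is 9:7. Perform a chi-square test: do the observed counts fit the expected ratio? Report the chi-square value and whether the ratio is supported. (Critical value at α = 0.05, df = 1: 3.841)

11.429; not consistent

Expected counts for N = 1605 under a 9:7 ratio (total parts = 16):
  cyanogenic: 1605 × 9/16 = 902.8125
  acyanogenic: 1605 × 7/16 = 702.1875
χ² = Σ (O − E)² / E
  cyanogenic: (970 − 902.8125)² / 902.8125 = 5.0001
  acyanogenic: (635 − 702.1875)² / 702.1875 = 6.4287
χ² = 5.0001 + 6.4287 = 11.4288 ≈ 11.429
Degrees of freedom = 2 − 1 = 1; critical value at α = 0.05 is 3.841.
Since 11.429 > 3.841, we reject the null hypothesis — the data do not fit the 9:7 ratio.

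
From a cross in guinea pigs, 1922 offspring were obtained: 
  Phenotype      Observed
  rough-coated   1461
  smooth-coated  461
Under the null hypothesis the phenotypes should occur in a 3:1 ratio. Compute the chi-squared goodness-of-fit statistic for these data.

1.055

Total ratio parts = 4. Expected numbers out of 1922:
  rough-coated: 1922 × 3/4 = 1441.5
  smooth-coated: 1922 × 1/4 = 480.5
χ² = Σ (O − E)² / E
  rough-coated: (1461 − 1441.5)² / 1441.5 = 0.2638
  smooth-coated: (461 − 480.5)² / 480.5 = 0.7914
χ² = 0.2638 + 0.7914 = 1.0552 ≈ 1.055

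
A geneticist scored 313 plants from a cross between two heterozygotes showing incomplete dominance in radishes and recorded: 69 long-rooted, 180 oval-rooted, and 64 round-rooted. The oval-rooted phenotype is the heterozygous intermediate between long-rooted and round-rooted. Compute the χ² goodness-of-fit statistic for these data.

7.217

With incomplete dominance, a heterozygote × heterozygote cross gives a 1:2:1 phenotypic ratio.
The 1:2:1 ratio has 4 parts, so with N = 313 the expected counts are:
  long-rooted: 313 × 1/4 = 78.25
  oval-rooted: 313 × 2/4 = 156.5
  round-rooted: 313 × 1/4 = 78.25
χ² = Σ (O − E)² / E
  long-rooted: (69 − 78.25)² / 78.25 = 1.0935
  oval-rooted: (180 − 156.5)² / 156.5 = 3.5288
  round-rooted: (64 − 78.25)² / 78.25 = 2.5950
χ² = 1.0935 + 3.5288 + 2.5950 = 7.2173 ≈ 7.217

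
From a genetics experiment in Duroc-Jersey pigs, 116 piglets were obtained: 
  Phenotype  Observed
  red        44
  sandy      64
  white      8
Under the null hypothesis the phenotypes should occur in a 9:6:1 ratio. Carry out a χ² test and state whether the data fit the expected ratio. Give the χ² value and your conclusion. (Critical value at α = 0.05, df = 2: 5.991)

16.659; not consistent

Total ratio parts = 16. Expected numbers out of 116:
  red: 116 × 9/16 = 65.25
  sandy: 116 × 6/16 = 43.5
  white: 116 × 1/16 = 7.25
χ² = Σ (O − E)² / E
  red: (44 − 65.25)² / 65.25 = 6.9205
  sandy: (64 − 43.5)² / 43.5 = 9.6609
  white: (8 − 7.25)² / 7.25 = 0.0776
χ² = 6.9205 + 9.6609 + 0.0776 = 16.659
Degrees of freedom = 3 − 1 = 2; critical value at α = 0.05 is 5.991.
Since 16.659 > 5.991, we reject the null hypothesis — the data do not fit the 9:6:1 ratio.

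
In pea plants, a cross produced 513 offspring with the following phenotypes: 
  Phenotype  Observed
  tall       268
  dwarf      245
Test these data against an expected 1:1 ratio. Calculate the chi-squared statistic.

Expected counts for N = 513 under a 1:1 ratio (total parts = 2):
  tall: 513 × 1/2 = 256.5
  dwarf: 513 × 1/2 = 256.5
χ² = Σ (O − E)² / E
  tall: (268 − 256.5)² / 256.5 = 0.5156
  dwarf: (245 − 256.5)² / 256.5 = 0.5156
χ² = 0.5156 + 0.5156 = 1.0312 ≈ 1.031

1.031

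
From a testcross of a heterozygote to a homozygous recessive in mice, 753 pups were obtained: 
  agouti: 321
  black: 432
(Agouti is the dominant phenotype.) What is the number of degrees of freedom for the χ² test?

1

A testcross of a heterozygote (Aa × aa) gives a 1:1 phenotypic ratio.
A goodness-of-fit test with 2 phenotype classes has df = 2 − 1 = 1.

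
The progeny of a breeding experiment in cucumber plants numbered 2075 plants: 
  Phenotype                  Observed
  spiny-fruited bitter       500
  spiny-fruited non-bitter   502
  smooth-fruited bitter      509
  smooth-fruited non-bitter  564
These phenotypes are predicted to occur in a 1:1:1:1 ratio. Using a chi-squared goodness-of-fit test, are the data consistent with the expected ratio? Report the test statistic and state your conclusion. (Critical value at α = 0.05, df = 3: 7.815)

5.349; consistent

Under the 1:1:1:1 hypothesis (Σ ratio = 4, N = 2075):
  spiny-fruited bitter: 2075 × 1/4 = 518.75
  spiny-fruited non-bitter: 2075 × 1/4 = 518.75
  smooth-fruited bitter: 2075 × 1/4 = 518.75
  smooth-fruited non-bitter: 2075 × 1/4 = 518.75
χ² = Σ (O − E)² / E
  spiny-fruited bitter: (500 − 518.75)² / 518.75 = 0.6777
  spiny-fruited non-bitter: (502 − 518.75)² / 518.75 = 0.5408
  smooth-fruited bitter: (509 − 518.75)² / 518.75 = 0.1833
  smooth-fruited non-bitter: (564 − 518.75)² / 518.75 = 3.9471
χ² = 0.6777 + 0.5408 + 0.1833 + 3.9471 = 5.3489 ≈ 5.349
Degrees of freedom = 4 − 1 = 3; critical value at α = 0.05 is 7.815.
Since 5.349 < 7.815, we fail to reject the null hypothesis — the data are consistent with the 1:1:1:1 ratio.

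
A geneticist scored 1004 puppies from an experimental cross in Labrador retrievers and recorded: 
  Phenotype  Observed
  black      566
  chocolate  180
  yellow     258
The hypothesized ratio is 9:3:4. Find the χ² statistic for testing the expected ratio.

Expected counts for N = 1004 under a 9:3:4 ratio (total parts = 16):
  black: 1004 × 9/16 = 564.75
  chocolate: 1004 × 3/16 = 188.25
  yellow: 1004 × 4/16 = 251
χ² = Σ (O − E)² / E
  black: (566 − 564.75)² / 564.75 = 0.0028
  chocolate: (180 − 188.25)² / 188.25 = 0.3616
  yellow: (258 − 251)² / 251 = 0.1952
χ² = 0.0028 + 0.3616 + 0.1952 = 0.5596 ≈ 0.560

0.560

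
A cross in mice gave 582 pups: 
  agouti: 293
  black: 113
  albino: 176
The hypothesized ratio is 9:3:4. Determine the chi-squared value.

10.141

Expected counts for N = 582 under a 9:3:4 ratio (total parts = 16):
  agouti: 582 × 9/16 = 327.375
  black: 582 × 3/16 = 109.125
  albino: 582 × 4/16 = 145.5
χ² = Σ (O − E)² / E
  agouti: (293 − 327.375)² / 327.375 = 3.6094
  black: (113 − 109.125)² / 109.125 = 0.1376
  albino: (176 − 145.5)² / 145.5 = 6.3935
χ² = 3.6094 + 0.1376 + 6.3935 = 10.1405 ≈ 10.141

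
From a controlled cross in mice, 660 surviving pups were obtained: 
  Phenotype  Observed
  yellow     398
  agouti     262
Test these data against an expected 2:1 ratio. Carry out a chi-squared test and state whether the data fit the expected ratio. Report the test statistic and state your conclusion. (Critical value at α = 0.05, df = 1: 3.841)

Expected counts for N = 660 under a 2:1 ratio (total parts = 3):
  yellow: 660 × 2/3 = 440
  agouti: 660 × 1/3 = 220
χ² = Σ (O − E)² / E
  yellow: (398 − 440)² / 440 = 4.0091
  agouti: (262 − 220)² / 220 = 8.0182
χ² = 4.0091 + 8.0182 = 12.0273 ≈ 12.027
Degrees of freedom = 2 − 1 = 1; critical value at α = 0.05 is 3.841.
Since 12.027 > 3.841, we reject the null hypothesis — the data do not fit the 2:1 ratio.

12.027; not consistent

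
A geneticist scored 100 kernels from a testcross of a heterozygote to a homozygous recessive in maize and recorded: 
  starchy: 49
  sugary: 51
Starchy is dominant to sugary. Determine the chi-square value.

0.040

A testcross of a heterozygote (Aa × aa) gives a 1:1 phenotypic ratio.
Total ratio parts = 2. Expected numbers out of 100:
  starchy: 100 × 1/2 = 50
  sugary: 100 × 1/2 = 50
χ² = Σ (O − E)² / E
  starchy: (49 − 50)² / 50 = 0.0200
  sugary: (51 − 50)² / 50 = 0.0200
χ² = 0.0200 + 0.0200 = 0.040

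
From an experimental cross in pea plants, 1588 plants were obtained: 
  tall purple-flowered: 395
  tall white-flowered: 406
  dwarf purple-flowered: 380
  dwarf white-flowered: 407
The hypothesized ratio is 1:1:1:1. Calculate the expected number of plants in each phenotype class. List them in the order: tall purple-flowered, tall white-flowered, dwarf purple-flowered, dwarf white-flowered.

Total ratio parts = 4. Expected numbers out of 1588:
  tall purple-flowered: 1588 × 1/4 = 397
  tall white-flowered: 1588 × 1/4 = 397
  dwarf purple-flowered: 1588 × 1/4 = 397
  dwarf white-flowered: 1588 × 1/4 = 397

397, 397, 397, 397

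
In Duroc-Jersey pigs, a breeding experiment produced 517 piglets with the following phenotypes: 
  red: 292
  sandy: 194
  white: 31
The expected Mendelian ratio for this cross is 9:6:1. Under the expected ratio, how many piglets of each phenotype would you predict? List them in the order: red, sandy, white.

290.8125, 193.875, 32.3125

Under the 9:6:1 hypothesis (Σ ratio = 16, N = 517):
  red: 517 × 9/16 = 290.8125
  sandy: 517 × 6/16 = 193.875
  white: 517 × 1/16 = 32.3125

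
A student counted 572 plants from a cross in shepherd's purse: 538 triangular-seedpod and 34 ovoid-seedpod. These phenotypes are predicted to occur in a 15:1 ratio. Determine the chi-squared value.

0.091

Under the 15:1 hypothesis (Σ ratio = 16, N = 572):
  triangular-seedpod: 572 × 15/16 = 536.25
  ovoid-seedpod: 572 × 1/16 = 35.75
χ² = Σ (O − E)² / E
  triangular-seedpod: (538 − 536.25)² / 536.25 = 0.0057
  ovoid-seedpod: (34 − 35.75)² / 35.75 = 0.0857
χ² = 0.0057 + 0.0857 = 0.0914 ≈ 0.091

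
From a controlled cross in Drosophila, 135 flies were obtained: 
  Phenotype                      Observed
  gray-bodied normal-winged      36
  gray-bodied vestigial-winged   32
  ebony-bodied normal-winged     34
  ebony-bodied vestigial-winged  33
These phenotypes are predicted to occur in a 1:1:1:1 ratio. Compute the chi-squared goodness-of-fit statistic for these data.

0.259

Expected counts for N = 135 under a 1:1:1:1 ratio (total parts = 4):
  gray-bodied normal-winged: 135 × 1/4 = 33.75
  gray-bodied vestigial-winged: 135 × 1/4 = 33.75
  ebony-bodied normal-winged: 135 × 1/4 = 33.75
  ebony-bodied vestigial-winged: 135 × 1/4 = 33.75
χ² = Σ (O − E)² / E
  gray-bodied normal-winged: (36 − 33.75)² / 33.75 = 0.1500
  gray-bodied vestigial-winged: (32 − 33.75)² / 33.75 = 0.0907
  ebony-bodied normal-winged: (34 − 33.75)² / 33.75 = 0.0019
  ebony-bodied vestigial-winged: (33 − 33.75)² / 33.75 = 0.0167
χ² = 0.1500 + 0.0907 + 0.0019 + 0.0167 = 0.2593 ≈ 0.259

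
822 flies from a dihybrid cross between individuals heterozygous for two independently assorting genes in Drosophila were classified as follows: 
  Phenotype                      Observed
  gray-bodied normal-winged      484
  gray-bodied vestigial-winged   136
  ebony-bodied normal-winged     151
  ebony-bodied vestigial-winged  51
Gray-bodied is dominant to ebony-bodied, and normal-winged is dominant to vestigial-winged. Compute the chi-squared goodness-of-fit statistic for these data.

A dihybrid F₂ with independent assortment and complete dominance at both loci gives a 9:3:3:1 phenotypic ratio.
Expected counts for N = 822 under a 9:3:3:1 ratio (total parts = 16):
  gray-bodied normal-winged: 822 × 9/16 = 462.375
  gray-bodied vestigial-winged: 822 × 3/16 = 154.125
  ebony-bodied normal-winged: 822 × 3/16 = 154.125
  ebony-bodied vestigial-winged: 822 × 1/16 = 51.375
χ² = Σ (O − E)² / E
  gray-bodied normal-winged: (484 − 462.375)² / 462.375 = 1.0114
  gray-bodied vestigial-winged: (136 − 154.125)² / 154.125 = 2.1315
  ebony-bodied normal-winged: (151 − 154.125)² / 154.125 = 0.0634
  ebony-bodied vestigial-winged: (51 − 51.375)² / 51.375 = 0.0027
χ² = 1.0114 + 2.1315 + 0.0634 + 0.0027 = 3.209

3.209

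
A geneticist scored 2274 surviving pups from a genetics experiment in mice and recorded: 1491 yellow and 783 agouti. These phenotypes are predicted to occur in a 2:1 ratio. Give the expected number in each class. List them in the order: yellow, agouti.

1516, 758

Total ratio parts = 3. Expected numbers out of 2274:
  yellow: 2274 × 2/3 = 1516
  agouti: 2274 × 1/3 = 758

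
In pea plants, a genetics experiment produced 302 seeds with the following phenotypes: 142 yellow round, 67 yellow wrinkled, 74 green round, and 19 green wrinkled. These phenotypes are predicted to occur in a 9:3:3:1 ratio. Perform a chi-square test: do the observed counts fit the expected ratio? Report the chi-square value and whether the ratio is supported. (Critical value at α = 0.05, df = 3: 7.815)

11.807; not consistent

Under the 9:3:3:1 hypothesis (Σ ratio = 16, N = 302):
  yellow round: 302 × 9/16 = 169.875
  yellow wrinkled: 302 × 3/16 = 56.625
  green round: 302 × 3/16 = 56.625
  green wrinkled: 302 × 1/16 = 18.875
χ² = Σ (O − E)² / E
  yellow round: (142 − 169.875)² / 169.875 = 4.5740
  yellow wrinkled: (67 − 56.625)² / 56.625 = 1.9009
  green round: (74 − 56.625)² / 56.625 = 5.3314
  green wrinkled: (19 − 18.875)² / 18.875 = 0.0008
χ² = 4.5740 + 1.9009 + 5.3314 + 0.0008 = 11.8071 ≈ 11.807
Degrees of freedom = 4 − 1 = 3; critical value at α = 0.05 is 7.815.
Since 11.807 > 7.815, we reject the null hypothesis — the data do not fit the 9:3:3:1 ratio.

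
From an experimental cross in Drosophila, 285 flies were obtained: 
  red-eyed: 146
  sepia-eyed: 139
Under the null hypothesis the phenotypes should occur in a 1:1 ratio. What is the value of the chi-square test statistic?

0.172

Expected counts for N = 285 under a 1:1 ratio (total parts = 2):
  red-eyed: 285 × 1/2 = 142.5
  sepia-eyed: 285 × 1/2 = 142.5
χ² = Σ (O − E)² / E
  red-eyed: (146 − 142.5)² / 142.5 = 0.0860
  sepia-eyed: (139 − 142.5)² / 142.5 = 0.0860
χ² = 0.0860 + 0.0860 = 0.172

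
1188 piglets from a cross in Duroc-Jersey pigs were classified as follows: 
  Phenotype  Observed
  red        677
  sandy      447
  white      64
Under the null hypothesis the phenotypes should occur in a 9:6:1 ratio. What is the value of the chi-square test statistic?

1.535

Under the 9:6:1 hypothesis (Σ ratio = 16, N = 1188):
  red: 1188 × 9/16 = 668.25
  sandy: 1188 × 6/16 = 445.5
  white: 1188 × 1/16 = 74.25
χ² = Σ (O − E)² / E
  red: (677 − 668.25)² / 668.25 = 0.1146
  sandy: (447 − 445.5)² / 445.5 = 0.0051
  white: (64 − 74.25)² / 74.25 = 1.4150
χ² = 0.1146 + 0.0051 + 1.4150 = 1.5347 ≈ 1.535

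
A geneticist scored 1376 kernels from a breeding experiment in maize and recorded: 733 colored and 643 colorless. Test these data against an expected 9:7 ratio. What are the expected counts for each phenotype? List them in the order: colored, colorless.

774, 602

The 9:7 ratio has 16 parts, so with N = 1376 the expected counts are:
  colored: 1376 × 9/16 = 774
  colorless: 1376 × 7/16 = 602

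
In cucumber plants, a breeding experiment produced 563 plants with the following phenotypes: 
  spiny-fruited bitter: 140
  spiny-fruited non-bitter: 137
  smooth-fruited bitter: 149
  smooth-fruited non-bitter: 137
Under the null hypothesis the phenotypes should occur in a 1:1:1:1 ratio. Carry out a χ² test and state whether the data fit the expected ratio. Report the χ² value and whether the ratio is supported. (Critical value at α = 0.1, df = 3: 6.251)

The 1:1:1:1 ratio has 4 parts, so with N = 563 the expected counts are:
  spiny-fruited bitter: 563 × 1/4 = 140.75
  spiny-fruited non-bitter: 563 × 1/4 = 140.75
  smooth-fruited bitter: 563 × 1/4 = 140.75
  smooth-fruited non-bitter: 563 × 1/4 = 140.75
χ² = Σ (O − E)² / E
  spiny-fruited bitter: (140 − 140.75)² / 140.75 = 0.0040
  spiny-fruited non-bitter: (137 − 140.75)² / 140.75 = 0.0999
  smooth-fruited bitter: (149 − 140.75)² / 140.75 = 0.4836
  smooth-fruited non-bitter: (137 − 140.75)² / 140.75 = 0.0999
χ² = 0.0040 + 0.0999 + 0.4836 + 0.0999 = 0.6874 ≈ 0.687
Degrees of freedom = 4 − 1 = 3; critical value at α = 0.1 is 6.251.
Since 0.687 < 6.251, we fail to reject the null hypothesis — the data are consistent with the 1:1:1:1 ratio.

0.687; consistent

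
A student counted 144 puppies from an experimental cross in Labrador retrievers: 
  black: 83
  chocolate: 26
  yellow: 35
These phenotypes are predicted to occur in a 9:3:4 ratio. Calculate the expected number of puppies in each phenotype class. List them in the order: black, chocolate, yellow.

81, 27, 36

Expected counts for N = 144 under a 9:3:4 ratio (total parts = 16):
  black: 144 × 9/16 = 81
  chocolate: 144 × 3/16 = 27
  yellow: 144 × 4/16 = 36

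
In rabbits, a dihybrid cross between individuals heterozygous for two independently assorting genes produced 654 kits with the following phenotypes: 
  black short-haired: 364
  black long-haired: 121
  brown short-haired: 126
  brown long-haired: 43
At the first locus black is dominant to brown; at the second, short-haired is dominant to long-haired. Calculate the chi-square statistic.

0.266

A dihybrid F₂ with independent assortment and complete dominance at both loci gives a 9:3:3:1 phenotypic ratio.
The 9:3:3:1 ratio has 16 parts, so with N = 654 the expected counts are:
  black short-haired: 654 × 9/16 = 367.875
  black long-haired: 654 × 3/16 = 122.625
  brown short-haired: 654 × 3/16 = 122.625
  brown long-haired: 654 × 1/16 = 40.875
χ² = Σ (O − E)² / E
  black short-haired: (364 − 367.875)² / 367.875 = 0.0408
  black long-haired: (121 − 122.625)² / 122.625 = 0.0215
  brown short-haired: (126 − 122.625)² / 122.625 = 0.0929
  brown long-haired: (43 − 40.875)² / 40.875 = 0.1105
χ² = 0.0408 + 0.0215 + 0.0929 + 0.1105 = 0.2657 ≈ 0.266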